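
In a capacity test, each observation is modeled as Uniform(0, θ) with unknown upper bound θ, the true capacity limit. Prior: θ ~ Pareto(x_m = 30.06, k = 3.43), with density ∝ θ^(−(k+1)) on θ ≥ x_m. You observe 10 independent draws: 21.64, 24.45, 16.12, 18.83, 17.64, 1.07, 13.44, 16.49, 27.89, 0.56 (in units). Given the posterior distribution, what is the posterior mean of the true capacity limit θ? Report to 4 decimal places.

A Pareto(scale x_m, shape k) prior on the upper bound θ of Uniform(0, θ) is conjugate: posterior is Pareto(max(x_m, max xᵢ), k + n).
Sample maximum = 27.89; prior scale x_m = 30.06 → posterior scale = max = 30.06.
Posterior shape = 3.43 + 10 = 13.43.
E[θ|data] = k·x_m/(k−1) = 13.43·30.06/12.43 = 32.4783.

32.4783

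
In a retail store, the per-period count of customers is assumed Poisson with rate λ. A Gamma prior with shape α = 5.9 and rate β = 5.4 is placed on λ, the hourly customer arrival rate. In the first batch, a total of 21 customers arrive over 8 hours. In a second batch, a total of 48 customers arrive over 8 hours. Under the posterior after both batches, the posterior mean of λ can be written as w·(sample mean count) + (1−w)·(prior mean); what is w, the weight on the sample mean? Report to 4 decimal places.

With a Gamma(shape α, rate β) prior, the Poisson likelihood is conjugate: the posterior is Gamma(α + ΣXᵢ, β + n).
Total number of hours: n = 8 + 8 = 16.
Posterior mean = (α₀+S)/(β₀+n) = [n/(β₀+n)]·(S/n) + [β₀/(β₀+n)]·(α₀/β₀), so only n and β₀ enter the weight.
Weight on data w = n/(β₀+n) = 16/(5.4+16) = 16/21.4 = 0.7477.

0.7477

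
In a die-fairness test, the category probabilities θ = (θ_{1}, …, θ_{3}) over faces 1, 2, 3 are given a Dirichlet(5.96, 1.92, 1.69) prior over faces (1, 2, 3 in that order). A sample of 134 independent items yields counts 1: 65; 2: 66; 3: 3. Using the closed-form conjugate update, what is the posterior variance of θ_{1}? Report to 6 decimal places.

0.001729

The Dirichlet prior is conjugate to the Multinomial likelihood: each posterior αⱼ = prior αⱼ + observed count nⱼ.
Posterior concentration: (70.96, 67.92, 4.69), total = 143.57.
Var[θ_j] = α_j(Σα−α_j)/((Σα)²(Σα+1)) = 70.96·72.61/(143.57²·144.57) = 0.001729.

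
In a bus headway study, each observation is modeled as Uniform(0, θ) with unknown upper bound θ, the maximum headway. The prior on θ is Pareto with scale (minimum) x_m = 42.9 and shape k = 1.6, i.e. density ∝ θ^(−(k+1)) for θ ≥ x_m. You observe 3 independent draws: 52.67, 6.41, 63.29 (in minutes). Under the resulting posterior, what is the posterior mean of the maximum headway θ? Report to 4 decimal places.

80.8706

A Pareto(scale x_m, shape k) prior on the upper bound θ of Uniform(0, θ) is conjugate: posterior is Pareto(max(x_m, max xᵢ), k + n).
Sample maximum = 63.29; prior scale x_m = 42.9 → posterior scale = max = 63.29.
Posterior shape = 1.6 + 3 = 4.6.
E[θ|data] = k·x_m/(k−1) = 4.6·63.29/3.6 = 80.8706.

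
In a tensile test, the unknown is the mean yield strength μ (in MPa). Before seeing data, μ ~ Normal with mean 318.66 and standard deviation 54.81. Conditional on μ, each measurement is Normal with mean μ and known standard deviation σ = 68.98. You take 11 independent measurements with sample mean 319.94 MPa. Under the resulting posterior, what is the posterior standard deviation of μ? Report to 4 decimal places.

For Normal data with known variance σ², a Normal(μ₀, σ₀²) prior on μ is conjugate. Posterior precision = 1/σ₀² + n/σ²; posterior mean is the precision-weighted average of μ₀ and x̄.
σ₀² = 54.81² = 3004.1361, σ² = 68.98² = 4758.2404; σ² + n·σ₀² = 4758.2404 + 11·3004.1361 = 37803.7375.
Posterior precision = 1/σ₀² + n/σ² = 1/3004.1361 + 11/4758.2404 = (σ² + n·σ₀²)/(σ₀²σ²) = 37803.7375/(3004.1361·4758.2404); posterior variance σₙ² = σ₀²σ²/(σ² + n·σ₀²) = 3004.1361·4758.2404/37803.7375 = 378.121390.
Posterior SD = √σₙ² = √(3004.1361·4758.2404/37803.7375) = 19.4453.

19.4453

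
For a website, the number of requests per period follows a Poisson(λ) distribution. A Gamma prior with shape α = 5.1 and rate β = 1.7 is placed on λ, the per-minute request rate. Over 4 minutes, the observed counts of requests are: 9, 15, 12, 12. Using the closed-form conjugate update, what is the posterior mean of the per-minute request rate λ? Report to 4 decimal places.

With a Gamma(shape α, rate β) prior, the Poisson likelihood is conjugate: the posterior is Gamma(α + ΣXᵢ, β + n).
Sum of counts S = 48 over n = 4 minutes.
Posterior: Gamma(α+S, β+n) = Gamma(5.1+48, 1.7+4) = Gamma(53.1, 5.7).
Posterior mean = α/β = 53.1/5.7 = 9.3158.

9.3158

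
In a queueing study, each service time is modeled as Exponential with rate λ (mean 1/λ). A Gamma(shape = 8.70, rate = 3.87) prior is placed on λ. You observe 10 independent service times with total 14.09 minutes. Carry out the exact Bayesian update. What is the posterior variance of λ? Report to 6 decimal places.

0.057973

With a Gamma(shape α, rate β) prior on the exponential rate λ, the posterior after n observations with total T = Σxᵢ is Gamma(α+n, β+T).
Posterior: Gamma(8.70+10, 3.87+14.09) = Gamma(18.70, 17.96).
Var = α/β² = 0.057973.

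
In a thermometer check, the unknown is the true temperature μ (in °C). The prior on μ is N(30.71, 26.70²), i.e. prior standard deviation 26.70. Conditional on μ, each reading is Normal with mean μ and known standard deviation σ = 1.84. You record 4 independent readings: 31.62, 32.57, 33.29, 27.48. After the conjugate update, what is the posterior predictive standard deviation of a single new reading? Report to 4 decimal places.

2.0569

For Normal data with known variance σ², a Normal(μ₀, σ₀²) prior on μ is conjugate. Posterior precision = 1/σ₀² + n/σ²; posterior mean is the precision-weighted average of μ₀ and x̄.
σ₀² = 26.70² = 712.89, σ² = 1.84² = 3.3856; σ² + n·σ₀² = 3.3856 + 4·712.89 = 2854.9456.
Posterior precision = 1/σ₀² + n/σ² = 1/712.89 + 4/3.3856 = (σ² + n·σ₀²)/(σ₀²σ²) = 2854.9456/(712.89·3.3856); posterior variance σₙ² = σ₀²σ²/(σ² + n·σ₀²) = 712.89·3.3856/2854.9456 = 0.845396.
Predictive variance for one new observation = σₙ² + σ² = 712.89·3.3856/2854.9456 + 3.3856 = σ²·(σ₀² + 2854.9456)/2854.9456 = 3.3856·3567.8356/2854.9456 = 4.230996; SD = √(3.3856·3567.8356/2854.9456) = 2.0569.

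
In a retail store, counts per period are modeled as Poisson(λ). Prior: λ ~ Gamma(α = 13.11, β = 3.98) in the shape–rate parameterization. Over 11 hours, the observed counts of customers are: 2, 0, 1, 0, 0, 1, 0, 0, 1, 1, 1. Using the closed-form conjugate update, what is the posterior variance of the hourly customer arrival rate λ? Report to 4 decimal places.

With a Gamma(shape α, rate β) prior, the Poisson likelihood is conjugate: the posterior is Gamma(α + ΣXᵢ, β + n).
Sum of counts S = 7 over n = 11 hours.
Posterior: Gamma(α+S, β+n) = Gamma(13.11+7, 3.98+11) = Gamma(20.11, 14.98).
Var = α/β² = 20.11/14.98² = 0.0896.

0.0896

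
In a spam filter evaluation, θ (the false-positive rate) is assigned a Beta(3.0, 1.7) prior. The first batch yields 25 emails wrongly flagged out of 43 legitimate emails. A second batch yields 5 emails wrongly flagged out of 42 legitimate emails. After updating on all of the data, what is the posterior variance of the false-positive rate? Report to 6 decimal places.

0.002564

The Beta prior is conjugate to a Binomial/Bernoulli likelihood; the update adds successes to α and failures to β.
After batch 1: Beta(3.0+25, 1.7+18) = Beta(28.0, 19.7).
After batch 2: Beta(28.0+5, 19.7+37) = Beta(33.0, 56.7).
Var = αβ/((α+β)²(α+β+1)) = 33.0·56.7/(89.7²·90.7) = 0.002564.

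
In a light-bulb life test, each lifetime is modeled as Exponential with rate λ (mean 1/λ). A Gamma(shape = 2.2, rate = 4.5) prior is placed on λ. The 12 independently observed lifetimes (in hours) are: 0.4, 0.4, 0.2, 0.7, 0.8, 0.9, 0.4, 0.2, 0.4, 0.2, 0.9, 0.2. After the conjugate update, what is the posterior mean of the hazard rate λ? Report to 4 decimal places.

With a Gamma(shape α, rate β) prior on the exponential rate λ, the posterior after n observations with total T = Σxᵢ is Gamma(α+n, β+T).
Sum of observations T = 5.7 hours; n = 12.
Posterior: Gamma(2.2+12, 4.5+5.7) = Gamma(14.2, 10.2).
Posterior mean of λ = α/β = 14.2/10.2 = 1.3922.

1.3922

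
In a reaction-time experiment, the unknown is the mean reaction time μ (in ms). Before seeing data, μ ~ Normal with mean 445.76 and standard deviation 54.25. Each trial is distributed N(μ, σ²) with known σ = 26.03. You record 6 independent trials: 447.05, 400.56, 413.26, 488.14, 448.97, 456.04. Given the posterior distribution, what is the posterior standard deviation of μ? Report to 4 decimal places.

For Normal data with known variance σ², a Normal(μ₀, σ₀²) prior on μ is conjugate. Posterior precision = 1/σ₀² + n/σ²; posterior mean is the precision-weighted average of μ₀ and x̄.
σ₀² = 54.25² = 2943.0625, σ² = 26.03² = 677.5609; σ² + n·σ₀² = 677.5609 + 6·2943.0625 = 18335.9359.
Posterior precision = 1/σ₀² + n/σ² = 1/2943.0625 + 6/677.5609 = (σ² + n·σ₀²)/(σ₀²σ²) = 18335.9359/(2943.0625·677.5609); posterior variance σₙ² = σ₀²σ²/(σ² + n·σ₀²) = 2943.0625·677.5609/18335.9359 = 108.753875.
Posterior SD = √σₙ² = √(2943.0625·677.5609/18335.9359) = 10.4285.

10.4285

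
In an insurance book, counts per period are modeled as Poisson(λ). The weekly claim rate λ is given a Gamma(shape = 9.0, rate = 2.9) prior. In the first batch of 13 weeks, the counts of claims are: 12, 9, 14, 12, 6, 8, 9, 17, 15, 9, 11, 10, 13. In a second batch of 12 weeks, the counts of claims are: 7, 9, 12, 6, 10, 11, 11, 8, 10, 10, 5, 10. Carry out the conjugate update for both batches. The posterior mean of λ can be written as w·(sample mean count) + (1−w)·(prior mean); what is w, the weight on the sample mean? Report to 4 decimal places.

With a Gamma(shape α, rate β) prior, the Poisson likelihood is conjugate: the posterior is Gamma(α + ΣXᵢ, β + n).
Total number of weeks: n = 13 + 12 = 25.
Posterior mean = (α₀+S)/(β₀+n) = [n/(β₀+n)]·(S/n) + [β₀/(β₀+n)]·(α₀/β₀), so only n and β₀ enter the weight.
Weight on data w = n/(β₀+n) = 25/(2.9+25) = 25/27.9 = 0.8961.

0.8961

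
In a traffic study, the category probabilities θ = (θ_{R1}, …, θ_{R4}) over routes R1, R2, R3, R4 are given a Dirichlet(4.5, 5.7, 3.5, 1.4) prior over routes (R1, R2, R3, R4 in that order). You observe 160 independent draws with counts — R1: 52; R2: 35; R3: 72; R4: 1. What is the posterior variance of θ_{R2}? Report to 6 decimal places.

0.001013

The Dirichlet prior is conjugate to the Multinomial likelihood: each posterior αⱼ = prior αⱼ + observed count nⱼ.
Posterior concentration: (56.5, 40.7, 75.5, 2.4), total = 175.1.
Var[θ_j] = α_j(Σα−α_j)/((Σα)²(Σα+1)) = 40.7·134.4/(175.1²·176.1) = 0.001013.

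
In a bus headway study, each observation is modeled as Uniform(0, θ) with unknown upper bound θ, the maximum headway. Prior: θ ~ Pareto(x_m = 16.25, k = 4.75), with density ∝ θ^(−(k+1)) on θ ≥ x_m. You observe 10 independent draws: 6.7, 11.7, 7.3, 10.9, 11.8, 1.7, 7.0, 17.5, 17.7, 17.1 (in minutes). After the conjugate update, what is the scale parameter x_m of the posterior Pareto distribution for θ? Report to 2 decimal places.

A Pareto(scale x_m, shape k) prior on the upper bound θ of Uniform(0, θ) is conjugate: posterior is Pareto(max(x_m, max xᵢ), k + n).
Sample maximum = 17.7; prior scale x_m = 16.25 → posterior scale = max = 17.70.
Posterior shape = 4.75 + 10 = 14.75.
Posterior scale x_m = 17.70.

17.70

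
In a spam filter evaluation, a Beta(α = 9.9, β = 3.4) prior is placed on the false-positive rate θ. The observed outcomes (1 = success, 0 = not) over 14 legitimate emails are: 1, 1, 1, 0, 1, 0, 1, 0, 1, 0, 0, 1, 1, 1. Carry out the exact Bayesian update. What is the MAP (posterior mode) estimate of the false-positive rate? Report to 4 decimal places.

The Beta prior is conjugate to a Binomial/Bernoulli likelihood; the update adds successes to α and failures to β.
Posterior: Beta(α+k, β+n−k) = Beta(9.9+9, 3.4+5) = Beta(18.9, 8.4).
Mode of Beta(a,b) for a,b>1 is (a−1)/(a+b−2) = 17.9/25.3 = 0.7075.

0.7075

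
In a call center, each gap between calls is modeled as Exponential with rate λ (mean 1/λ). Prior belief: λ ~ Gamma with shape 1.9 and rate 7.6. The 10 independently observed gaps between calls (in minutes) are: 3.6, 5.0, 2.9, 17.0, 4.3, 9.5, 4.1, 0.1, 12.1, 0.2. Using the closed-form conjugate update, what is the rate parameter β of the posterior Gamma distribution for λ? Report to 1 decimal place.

66.4

With a Gamma(shape α, rate β) prior on the exponential rate λ, the posterior after n observations with total T = Σxᵢ is Gamma(α+n, β+T).
Sum of observations T = 58.8 minutes; n = 10.
Posterior: Gamma(1.9+10, 7.6+58.8) = Gamma(11.9, 66.4).
Posterior β = 66.4.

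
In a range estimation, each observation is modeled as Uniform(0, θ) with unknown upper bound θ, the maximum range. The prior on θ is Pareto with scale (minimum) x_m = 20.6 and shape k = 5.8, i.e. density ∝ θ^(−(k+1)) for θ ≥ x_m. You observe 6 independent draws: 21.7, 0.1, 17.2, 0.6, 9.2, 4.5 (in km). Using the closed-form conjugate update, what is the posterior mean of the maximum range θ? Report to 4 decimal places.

23.7093

A Pareto(scale x_m, shape k) prior on the upper bound θ of Uniform(0, θ) is conjugate: posterior is Pareto(max(x_m, max xᵢ), k + n).
Sample maximum = 21.7; prior scale x_m = 20.6 → posterior scale = max = 21.7.
Posterior shape = 5.8 + 6 = 11.8.
E[θ|data] = k·x_m/(k−1) = 11.8·21.7/10.8 = 23.7093.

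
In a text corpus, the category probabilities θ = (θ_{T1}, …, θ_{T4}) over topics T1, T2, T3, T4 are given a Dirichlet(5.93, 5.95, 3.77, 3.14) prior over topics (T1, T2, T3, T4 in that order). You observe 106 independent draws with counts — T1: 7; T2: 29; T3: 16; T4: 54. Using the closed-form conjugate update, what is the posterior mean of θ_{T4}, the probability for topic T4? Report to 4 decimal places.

The Dirichlet prior is conjugate to the Multinomial likelihood: each posterior αⱼ = prior αⱼ + observed count nⱼ.
Posterior concentration: (12.93, 34.95, 19.77, 57.14), total = 124.79.
E[θ_{T4}|data] = α_{T4}/Σα = 57.14/124.79 = 0.4579.

0.4579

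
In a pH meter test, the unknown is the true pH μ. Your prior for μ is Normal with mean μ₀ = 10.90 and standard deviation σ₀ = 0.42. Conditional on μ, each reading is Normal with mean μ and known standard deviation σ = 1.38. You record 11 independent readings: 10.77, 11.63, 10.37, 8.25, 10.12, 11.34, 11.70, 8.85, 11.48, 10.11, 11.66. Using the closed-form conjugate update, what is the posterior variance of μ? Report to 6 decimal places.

For Normal data with known variance σ², a Normal(μ₀, σ₀²) prior on μ is conjugate. Posterior precision = 1/σ₀² + n/σ²; posterior mean is the precision-weighted average of μ₀ and x̄.
σ₀² = 0.42² = 0.1764, σ² = 1.38² = 1.9044; σ² + n·σ₀² = 1.9044 + 11·0.1764 = 3.8448.
Posterior precision = 1/σ₀² + n/σ² = 1/0.1764 + 11/1.9044 = (σ² + n·σ₀²)/(σ₀²σ²) = 3.8448/(0.1764·1.9044); posterior variance σₙ² = σ₀²σ²/(σ² + n·σ₀²) = 0.1764·1.9044/3.8448 = 0.087374.

0.087374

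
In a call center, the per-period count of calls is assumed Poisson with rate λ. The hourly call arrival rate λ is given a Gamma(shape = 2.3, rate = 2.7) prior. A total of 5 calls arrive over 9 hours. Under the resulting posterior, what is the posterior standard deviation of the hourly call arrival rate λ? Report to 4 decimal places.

0.2309

With a Gamma(shape α, rate β) prior, the Poisson likelihood is conjugate: the posterior is Gamma(α + ΣXᵢ, β + n).
Posterior: Gamma(α+S, β+n) = Gamma(2.3+5, 2.7+9) = Gamma(7.3, 11.7).
SD = √α/β = √7.3/11.7 = 0.2309.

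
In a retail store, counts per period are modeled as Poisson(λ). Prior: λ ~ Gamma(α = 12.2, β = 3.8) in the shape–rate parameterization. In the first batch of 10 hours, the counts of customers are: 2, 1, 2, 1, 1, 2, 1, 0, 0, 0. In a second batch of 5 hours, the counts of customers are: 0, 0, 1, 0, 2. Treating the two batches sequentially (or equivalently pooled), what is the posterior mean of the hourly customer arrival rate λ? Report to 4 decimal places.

With a Gamma(shape α, rate β) prior, the Poisson likelihood is conjugate: the posterior is Gamma(α + ΣXᵢ, β + n).
Batch 1: sum of counts S = 10 over n = 10 hours.
After batch 1: Gamma(α+S, β+n) = Gamma(12.2+10, 3.8+10) = Gamma(22.2, 13.8).
Batch 2: sum of counts S = 3 over n = 5 hours.
After batch 2: Gamma(α+S, β+n) = Gamma(22.2+3, 13.8+5) = Gamma(25.2, 18.8).
Posterior mean = α/β = 25.2/18.8 = 1.3404.

1.3404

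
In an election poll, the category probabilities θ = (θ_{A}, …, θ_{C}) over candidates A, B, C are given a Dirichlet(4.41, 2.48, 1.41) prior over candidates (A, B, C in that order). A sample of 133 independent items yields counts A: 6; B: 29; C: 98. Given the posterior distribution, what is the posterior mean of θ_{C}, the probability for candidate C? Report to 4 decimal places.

0.7035

The Dirichlet prior is conjugate to the Multinomial likelihood: each posterior αⱼ = prior αⱼ + observed count nⱼ.
Posterior concentration: (10.41, 31.48, 99.41), total = 141.30.
E[θ_{C}|data] = α_{C}/Σα = 99.41/141.30 = 0.7035.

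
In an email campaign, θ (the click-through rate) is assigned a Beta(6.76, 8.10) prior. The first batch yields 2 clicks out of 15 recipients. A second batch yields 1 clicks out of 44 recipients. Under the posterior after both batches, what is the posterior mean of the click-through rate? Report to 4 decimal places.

0.1321

The Beta prior is conjugate to a Binomial/Bernoulli likelihood; the update adds successes to α and failures to β.
After batch 1: Beta(6.76+2, 8.10+13) = Beta(8.76, 21.10).
After batch 2: Beta(8.76+1, 21.10+43) = Beta(9.76, 64.10).
Posterior mean = α/(α+β) = 9.76/73.86 = 0.1321.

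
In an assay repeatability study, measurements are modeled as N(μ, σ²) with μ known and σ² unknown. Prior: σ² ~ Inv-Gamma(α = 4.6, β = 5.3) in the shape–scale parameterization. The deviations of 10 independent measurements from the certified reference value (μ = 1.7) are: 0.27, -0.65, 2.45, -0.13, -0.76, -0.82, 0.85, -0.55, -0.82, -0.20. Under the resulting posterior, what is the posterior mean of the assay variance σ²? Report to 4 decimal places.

1.1687

With known mean μ and an Inverse-Gamma(α, β) prior on σ², the Normal likelihood is conjugate: posterior is Inv-Gamma(α + n/2, β + Σ(xᵢ−μ)²/2).
Σ(xᵢ−μ)² = (0.27)² + (-0.65)² + (2.45)² + (-0.13)² + (-0.76)² + (-0.82)² + (0.85)² + (-0.55)² + (-0.82)² + (-0.20)² = 9.5022.
Posterior: Inv-Gamma(4.6 + 10/2, 5.3 + 9.5022/2) = Inv-Gamma(9.60, 10.05110).
E[σ²|data] = β/(α−1) = 10.05110/8.60 = 1.1687.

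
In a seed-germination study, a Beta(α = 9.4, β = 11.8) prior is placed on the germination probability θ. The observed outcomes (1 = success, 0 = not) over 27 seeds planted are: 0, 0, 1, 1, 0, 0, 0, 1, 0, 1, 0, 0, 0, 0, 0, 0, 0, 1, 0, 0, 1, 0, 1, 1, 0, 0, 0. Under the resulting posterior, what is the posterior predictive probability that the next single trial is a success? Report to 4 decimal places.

0.3610

The Beta prior is conjugate to a Binomial/Bernoulli likelihood; the update adds successes to α and failures to β.
Posterior: Beta(α+k, β+n−k) = Beta(9.4+8, 11.8+19) = Beta(17.4, 30.8).
For a single future Bernoulli trial, P(success | data) = α/(α+β) = 0.3610.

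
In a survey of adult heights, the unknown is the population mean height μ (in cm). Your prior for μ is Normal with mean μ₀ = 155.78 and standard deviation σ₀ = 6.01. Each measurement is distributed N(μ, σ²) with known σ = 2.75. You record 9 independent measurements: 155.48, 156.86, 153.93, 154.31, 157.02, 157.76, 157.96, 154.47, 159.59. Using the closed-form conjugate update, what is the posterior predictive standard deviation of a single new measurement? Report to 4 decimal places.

For Normal data with known variance σ², a Normal(μ₀, σ₀²) prior on μ is conjugate. Posterior precision = 1/σ₀² + n/σ²; posterior mean is the precision-weighted average of μ₀ and x̄.
σ₀² = 6.01² = 36.1201, σ² = 2.75² = 7.5625; σ² + n·σ₀² = 7.5625 + 9·36.1201 = 332.6434.
Posterior precision = 1/σ₀² + n/σ² = 1/36.1201 + 9/7.5625 = (σ² + n·σ₀²)/(σ₀²σ²) = 332.6434/(36.1201·7.5625); posterior variance σₙ² = σ₀²σ²/(σ² + n·σ₀²) = 36.1201·7.5625/332.6434 = 0.821174.
Predictive variance for one new observation = σₙ² + σ² = 36.1201·7.5625/332.6434 + 7.5625 = σ²·(σ₀² + 332.6434)/332.6434 = 7.5625·368.7635/332.6434 = 8.383674; SD = √(7.5625·368.7635/332.6434) = 2.8955.

2.8955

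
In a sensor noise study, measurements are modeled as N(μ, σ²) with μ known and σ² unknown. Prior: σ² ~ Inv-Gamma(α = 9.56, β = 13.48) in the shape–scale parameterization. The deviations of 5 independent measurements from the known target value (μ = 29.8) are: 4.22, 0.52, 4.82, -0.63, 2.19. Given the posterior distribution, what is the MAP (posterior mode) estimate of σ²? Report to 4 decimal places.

With known mean μ and an Inverse-Gamma(α, β) prior on σ², the Normal likelihood is conjugate: posterior is Inv-Gamma(α + n/2, β + Σ(xᵢ−μ)²/2).
Σ(xᵢ−μ)² = (4.22)² + (0.52)² + (4.82)² + (-0.63)² + (2.19)² = 46.5042.
Posterior: Inv-Gamma(9.56 + 5/2, 13.48 + 46.5042/2) = Inv-Gamma(12.06, 36.73210).
Mode = β/(α+1) = 36.73210/13.06 = 2.8126.

2.8126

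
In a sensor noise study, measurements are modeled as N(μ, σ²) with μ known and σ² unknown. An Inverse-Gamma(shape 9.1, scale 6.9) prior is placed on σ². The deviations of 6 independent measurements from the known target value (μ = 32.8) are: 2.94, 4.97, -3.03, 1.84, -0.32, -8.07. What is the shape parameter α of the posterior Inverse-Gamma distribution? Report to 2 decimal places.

12.10

With known mean μ and an Inverse-Gamma(α, β) prior on σ², the Normal likelihood is conjugate: posterior is Inv-Gamma(α + n/2, β + Σ(xᵢ−μ)²/2).
Σ(xᵢ−μ)² = (2.94)² + (4.97)² + (-3.03)² + (1.84)² + (-0.32)² + (-8.07)² = 111.1383.
Posterior: Inv-Gamma(9.1 + 6/2, 6.9 + 111.1383/2) = Inv-Gamma(12.10, 62.46915).
Posterior α = 12.10.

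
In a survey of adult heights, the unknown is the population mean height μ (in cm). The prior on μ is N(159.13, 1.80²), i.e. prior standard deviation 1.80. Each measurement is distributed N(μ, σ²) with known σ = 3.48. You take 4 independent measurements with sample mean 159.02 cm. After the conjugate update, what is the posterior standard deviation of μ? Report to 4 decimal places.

1.2510

For Normal data with known variance σ², a Normal(μ₀, σ₀²) prior on μ is conjugate. Posterior precision = 1/σ₀² + n/σ²; posterior mean is the precision-weighted average of μ₀ and x̄.
σ₀² = 1.80² = 3.24, σ² = 3.48² = 12.1104; σ² + n·σ₀² = 12.1104 + 4·3.24 = 25.0704.
Posterior precision = 1/σ₀² + n/σ² = 1/3.24 + 4/12.1104 = (σ² + n·σ₀²)/(σ₀²σ²) = 25.0704/(3.24·12.1104); posterior variance σₙ² = σ₀²σ²/(σ² + n·σ₀²) = 3.24·12.1104/25.0704 = 1.565101.
Posterior SD = √σₙ² = √(3.24·12.1104/25.0704) = 1.2510.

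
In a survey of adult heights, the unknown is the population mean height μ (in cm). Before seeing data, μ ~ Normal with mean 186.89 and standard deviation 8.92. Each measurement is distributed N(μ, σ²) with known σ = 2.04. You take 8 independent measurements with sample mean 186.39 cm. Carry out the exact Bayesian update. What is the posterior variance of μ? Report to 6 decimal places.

0.516821

For Normal data with known variance σ², a Normal(μ₀, σ₀²) prior on μ is conjugate. Posterior precision = 1/σ₀² + n/σ²; posterior mean is the precision-weighted average of μ₀ and x̄.
σ₀² = 8.92² = 79.5664, σ² = 2.04² = 4.1616; σ² + n·σ₀² = 4.1616 + 8·79.5664 = 640.6928.
Posterior precision = 1/σ₀² + n/σ² = 1/79.5664 + 8/4.1616 = (σ² + n·σ₀²)/(σ₀²σ²) = 640.6928/(79.5664·4.1616); posterior variance σₙ² = σ₀²σ²/(σ² + n·σ₀²) = 79.5664·4.1616/640.6928 = 0.516821.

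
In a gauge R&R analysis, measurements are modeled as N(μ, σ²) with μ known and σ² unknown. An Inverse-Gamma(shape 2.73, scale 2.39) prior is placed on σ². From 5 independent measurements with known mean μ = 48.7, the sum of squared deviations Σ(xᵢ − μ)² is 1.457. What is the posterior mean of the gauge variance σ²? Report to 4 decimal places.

0.7372

With known mean μ and an Inverse-Gamma(α, β) prior on σ², the Normal likelihood is conjugate: posterior is Inv-Gamma(α + n/2, β + Σ(xᵢ−μ)²/2).
Posterior: Inv-Gamma(2.73 + 5/2, 2.39 + 1.457/2) = Inv-Gamma(5.23, 3.1185).
E[σ²|data] = β/(α−1) = 3.1185/4.23 = 0.7372.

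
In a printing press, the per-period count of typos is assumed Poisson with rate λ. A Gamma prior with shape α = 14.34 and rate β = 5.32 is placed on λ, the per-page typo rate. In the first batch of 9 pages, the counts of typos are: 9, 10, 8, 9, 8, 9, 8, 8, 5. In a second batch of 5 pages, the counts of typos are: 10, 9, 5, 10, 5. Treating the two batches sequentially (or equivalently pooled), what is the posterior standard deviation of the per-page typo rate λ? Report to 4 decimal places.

With a Gamma(shape α, rate β) prior, the Poisson likelihood is conjugate: the posterior is Gamma(α + ΣXᵢ, β + n).
Batch 1: sum of counts S = 74 over n = 9 pages.
After batch 1: Gamma(α+S, β+n) = Gamma(14.34+74, 5.32+9) = Gamma(88.34, 14.32).
Batch 2: sum of counts S = 39 over n = 5 pages.
After batch 2: Gamma(α+S, β+n) = Gamma(88.34+39, 14.32+5) = Gamma(127.34, 19.32).
SD = √α/β = √127.34/19.32 = 0.5841.

0.5841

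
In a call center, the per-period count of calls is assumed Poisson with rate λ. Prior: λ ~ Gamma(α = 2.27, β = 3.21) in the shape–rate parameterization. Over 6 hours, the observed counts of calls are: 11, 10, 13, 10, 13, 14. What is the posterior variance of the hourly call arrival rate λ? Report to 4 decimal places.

0.8638

With a Gamma(shape α, rate β) prior, the Poisson likelihood is conjugate: the posterior is Gamma(α + ΣXᵢ, β + n).
Sum of counts S = 71 over n = 6 hours.
Posterior: Gamma(α+S, β+n) = Gamma(2.27+71, 3.21+6) = Gamma(73.27, 9.21).
Var = α/β² = 73.27/9.21² = 0.8638.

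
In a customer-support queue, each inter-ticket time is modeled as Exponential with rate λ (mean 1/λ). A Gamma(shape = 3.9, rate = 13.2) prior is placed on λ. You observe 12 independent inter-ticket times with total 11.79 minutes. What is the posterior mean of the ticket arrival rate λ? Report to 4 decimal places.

0.6363

With a Gamma(shape α, rate β) prior on the exponential rate λ, the posterior after n observations with total T = Σxᵢ is Gamma(α+n, β+T).
Posterior: Gamma(3.9+12, 13.2+11.79) = Gamma(15.9, 24.99).
Posterior mean of λ = α/β = 15.9/24.99 = 0.6363.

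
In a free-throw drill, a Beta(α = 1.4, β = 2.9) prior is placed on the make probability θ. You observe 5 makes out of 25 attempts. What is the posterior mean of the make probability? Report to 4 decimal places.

0.2184

The Beta prior is conjugate to a Binomial/Bernoulli likelihood; the update adds successes to α and failures to β.
Posterior: Beta(α+k, β+n−k) = Beta(1.4+5, 2.9+20) = Beta(6.4, 22.9).
Posterior mean = α/(α+β) = 6.4/29.3 = 0.2184.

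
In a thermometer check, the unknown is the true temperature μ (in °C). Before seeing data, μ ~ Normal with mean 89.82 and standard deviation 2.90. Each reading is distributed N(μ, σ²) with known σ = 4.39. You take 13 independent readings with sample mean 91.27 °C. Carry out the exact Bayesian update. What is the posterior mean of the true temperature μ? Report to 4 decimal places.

91.0527

For Normal data with known variance σ², a Normal(μ₀, σ₀²) prior on μ is conjugate. Posterior precision = 1/σ₀² + n/σ²; posterior mean is the precision-weighted average of μ₀ and x̄.
n·x̄ = 13·91.27 = 1186.51.
σ₀² = 2.90² = 8.41, σ² = 4.39² = 19.2721; σ² + n·σ₀² = 19.2721 + 13·8.41 = 128.6021.
Posterior mean = (μ₀/σ₀² + n·x̄/σ²)/(1/σ₀² + n/σ²) = (σ²·μ₀ + σ₀²·n·x̄)/(σ² + n·σ₀²) = (19.2721·89.82 + 8.41·1186.51)/128.6021 = 11709.569122/128.6021 = 91.0527.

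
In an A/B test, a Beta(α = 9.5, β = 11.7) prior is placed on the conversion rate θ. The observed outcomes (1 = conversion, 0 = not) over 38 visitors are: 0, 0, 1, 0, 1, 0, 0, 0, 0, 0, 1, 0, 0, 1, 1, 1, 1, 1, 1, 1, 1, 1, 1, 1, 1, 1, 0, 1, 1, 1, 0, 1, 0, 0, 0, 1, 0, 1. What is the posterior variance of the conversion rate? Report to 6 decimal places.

The Beta prior is conjugate to a Binomial/Bernoulli likelihood; the update adds successes to α and failures to β.
Posterior: Beta(α+k, β+n−k) = Beta(9.5+22, 11.7+16) = Beta(31.5, 27.7).
Var = αβ/((α+β)²(α+β+1)) = 31.5·27.7/(59.2²·60.2) = 0.004136.

0.004136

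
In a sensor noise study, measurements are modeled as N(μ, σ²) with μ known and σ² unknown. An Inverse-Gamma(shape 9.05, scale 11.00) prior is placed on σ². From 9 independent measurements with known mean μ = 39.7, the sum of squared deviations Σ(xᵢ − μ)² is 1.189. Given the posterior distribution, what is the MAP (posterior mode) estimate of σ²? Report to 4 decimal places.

0.7969

With known mean μ and an Inverse-Gamma(α, β) prior on σ², the Normal likelihood is conjugate: posterior is Inv-Gamma(α + n/2, β + Σ(xᵢ−μ)²/2).
Posterior: Inv-Gamma(9.05 + 9/2, 11.00 + 1.189/2) = Inv-Gamma(13.55, 11.5945).
Mode = β/(α+1) = 11.5945/14.55 = 0.7969.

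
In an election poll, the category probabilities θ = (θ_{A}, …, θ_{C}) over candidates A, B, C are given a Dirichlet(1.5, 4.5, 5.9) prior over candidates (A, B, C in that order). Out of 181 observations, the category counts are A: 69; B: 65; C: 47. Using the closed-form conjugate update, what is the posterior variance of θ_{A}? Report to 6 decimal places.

0.001196

The Dirichlet prior is conjugate to the Multinomial likelihood: each posterior αⱼ = prior αⱼ + observed count nⱼ.
Posterior concentration: (70.5, 69.5, 52.9), total = 192.9.
Var[θ_j] = α_j(Σα−α_j)/((Σα)²(Σα+1)) = 70.5·122.4/(192.9²·193.9) = 0.001196.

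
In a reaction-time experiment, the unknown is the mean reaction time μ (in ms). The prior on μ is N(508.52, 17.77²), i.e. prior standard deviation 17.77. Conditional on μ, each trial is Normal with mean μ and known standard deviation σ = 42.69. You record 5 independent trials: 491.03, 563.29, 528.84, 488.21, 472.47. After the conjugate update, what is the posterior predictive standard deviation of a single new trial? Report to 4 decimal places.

For Normal data with known variance σ², a Normal(μ₀, σ₀²) prior on μ is conjugate. Posterior precision = 1/σ₀² + n/σ²; posterior mean is the precision-weighted average of μ₀ and x̄.
σ₀² = 17.77² = 315.7729, σ² = 42.69² = 1822.4361; σ² + n·σ₀² = 1822.4361 + 5·315.7729 = 3401.3006.
Posterior precision = 1/σ₀² + n/σ² = 1/315.7729 + 5/1822.4361 = (σ² + n·σ₀²)/(σ₀²σ²) = 3401.3006/(315.7729·1822.4361); posterior variance σₙ² = σ₀²σ²/(σ² + n·σ₀²) = 315.7729·1822.4361/3401.3006 = 169.192906.
Predictive variance for one new observation = σₙ² + σ² = 315.7729·1822.4361/3401.3006 + 1822.4361 = σ²·(σ₀² + 3401.3006)/3401.3006 = 1822.4361·3717.0735/3401.3006 = 1991.629006; SD = √(1822.4361·3717.0735/3401.3006) = 44.6277.

44.6277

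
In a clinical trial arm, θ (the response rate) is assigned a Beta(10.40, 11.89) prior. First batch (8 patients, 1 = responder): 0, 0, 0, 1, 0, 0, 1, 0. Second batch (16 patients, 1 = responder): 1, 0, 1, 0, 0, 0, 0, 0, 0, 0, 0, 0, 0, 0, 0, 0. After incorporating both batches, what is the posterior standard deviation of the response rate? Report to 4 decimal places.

0.0673

The Beta prior is conjugate to a Binomial/Bernoulli likelihood; the update adds successes to α and failures to β.
After batch 1: Beta(10.40+2, 11.89+6) = Beta(12.40, 17.89).
After batch 2: Beta(12.40+2, 17.89+14) = Beta(14.40, 31.89).
Var = αβ/((α+β)²(α+β+1)) = 14.40·31.89/(46.29²·47.29) = 0.00453183; SD = √0.00453183 = 0.0673.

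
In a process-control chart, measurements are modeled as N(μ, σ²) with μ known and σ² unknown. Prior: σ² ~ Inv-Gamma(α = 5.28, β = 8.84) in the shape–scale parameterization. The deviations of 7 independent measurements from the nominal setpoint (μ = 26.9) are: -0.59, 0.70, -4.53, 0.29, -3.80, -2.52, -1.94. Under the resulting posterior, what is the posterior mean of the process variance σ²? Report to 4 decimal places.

4.0924

With known mean μ and an Inverse-Gamma(α, β) prior on σ², the Normal likelihood is conjugate: posterior is Inv-Gamma(α + n/2, β + Σ(xᵢ−μ)²/2).
Σ(xᵢ−μ)² = (-0.59)² + (0.70)² + (-4.53)² + (0.29)² + (-3.80)² + (-2.52)² + (-1.94)² = 45.9971.
Posterior: Inv-Gamma(5.28 + 7/2, 8.84 + 45.9971/2) = Inv-Gamma(8.78, 31.83855).
E[σ²|data] = β/(α−1) = 31.83855/7.78 = 4.0924.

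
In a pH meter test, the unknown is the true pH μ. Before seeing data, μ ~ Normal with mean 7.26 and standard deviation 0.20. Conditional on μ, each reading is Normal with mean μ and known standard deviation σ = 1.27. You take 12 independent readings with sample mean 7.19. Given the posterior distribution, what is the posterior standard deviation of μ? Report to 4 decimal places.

0.1756

For Normal data with known variance σ², a Normal(μ₀, σ₀²) prior on μ is conjugate. Posterior precision = 1/σ₀² + n/σ²; posterior mean is the precision-weighted average of μ₀ and x̄.
σ₀² = 0.20² = 0.04, σ² = 1.27² = 1.6129; σ² + n·σ₀² = 1.6129 + 12·0.04 = 2.0929.
Posterior precision = 1/σ₀² + n/σ² = 1/0.04 + 12/1.6129 = (σ² + n·σ₀²)/(σ₀²σ²) = 2.0929/(0.04·1.6129); posterior variance σₙ² = σ₀²σ²/(σ² + n·σ₀²) = 0.04·1.6129/2.0929 = 0.030826.
Posterior SD = √σₙ² = √(0.04·1.6129/2.0929) = 0.1756.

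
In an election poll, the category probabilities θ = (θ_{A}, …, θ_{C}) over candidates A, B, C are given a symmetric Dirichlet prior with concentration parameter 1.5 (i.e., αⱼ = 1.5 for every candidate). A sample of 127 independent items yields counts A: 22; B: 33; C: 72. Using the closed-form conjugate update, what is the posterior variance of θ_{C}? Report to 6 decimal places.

The Dirichlet prior is conjugate to the Multinomial likelihood: each posterior αⱼ = prior αⱼ + observed count nⱼ.
Posterior concentration: (23.5, 34.5, 73.5), total = 131.5.
Var[θ_j] = α_j(Σα−α_j)/((Σα)²(Σα+1)) = 73.5·58.0/(131.5²·132.5) = 0.001861.

0.001861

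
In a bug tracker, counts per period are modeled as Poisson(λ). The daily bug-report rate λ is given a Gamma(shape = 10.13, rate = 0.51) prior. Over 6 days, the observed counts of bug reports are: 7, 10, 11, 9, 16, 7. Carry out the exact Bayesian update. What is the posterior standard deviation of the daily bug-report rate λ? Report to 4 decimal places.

With a Gamma(shape α, rate β) prior, the Poisson likelihood is conjugate: the posterior is Gamma(α + ΣXᵢ, β + n).
Sum of counts S = 60 over n = 6 days.
Posterior: Gamma(α+S, β+n) = Gamma(10.13+60, 0.51+6) = Gamma(70.13, 6.51).
SD = √α/β = √70.13/6.51 = 1.2864.

1.2864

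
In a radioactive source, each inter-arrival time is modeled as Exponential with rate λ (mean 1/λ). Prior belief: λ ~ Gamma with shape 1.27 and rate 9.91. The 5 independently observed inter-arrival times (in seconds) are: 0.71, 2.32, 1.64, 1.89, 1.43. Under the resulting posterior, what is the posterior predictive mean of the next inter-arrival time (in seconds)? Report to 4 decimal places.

With a Gamma(shape α, rate β) prior on the exponential rate λ, the posterior after n observations with total T = Σxᵢ is Gamma(α+n, β+T).
Sum of observations T = 7.99 seconds; n = 5.
Posterior: Gamma(1.27+5, 9.91+7.99) = Gamma(6.27, 17.90).
The predictive distribution for the next observation is Lomax; its mean is β/(α−1) = 17.90/5.27 = 3.3966.

3.3966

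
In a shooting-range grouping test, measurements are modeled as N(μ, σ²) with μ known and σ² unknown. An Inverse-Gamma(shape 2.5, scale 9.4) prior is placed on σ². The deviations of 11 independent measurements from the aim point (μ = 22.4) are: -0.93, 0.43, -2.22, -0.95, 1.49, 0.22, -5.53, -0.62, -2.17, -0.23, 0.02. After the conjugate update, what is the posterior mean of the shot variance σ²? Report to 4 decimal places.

With known mean μ and an Inverse-Gamma(α, β) prior on σ², the Normal likelihood is conjugate: posterior is Inv-Gamma(α + n/2, β + Σ(xᵢ−μ)²/2).
Σ(xᵢ−μ)² = (-0.93)² + (0.43)² + (-2.22)² + (-0.95)² + (1.49)² + (0.22)² + (-5.53)² + (-0.62)² + (-2.17)² + (-0.23)² + (0.02)² = 44.8767.
Posterior: Inv-Gamma(2.5 + 11/2, 9.4 + 44.8767/2) = Inv-Gamma(8.00, 31.83835).
E[σ²|data] = β/(α−1) = 31.83835/7.00 = 4.5483.

4.5483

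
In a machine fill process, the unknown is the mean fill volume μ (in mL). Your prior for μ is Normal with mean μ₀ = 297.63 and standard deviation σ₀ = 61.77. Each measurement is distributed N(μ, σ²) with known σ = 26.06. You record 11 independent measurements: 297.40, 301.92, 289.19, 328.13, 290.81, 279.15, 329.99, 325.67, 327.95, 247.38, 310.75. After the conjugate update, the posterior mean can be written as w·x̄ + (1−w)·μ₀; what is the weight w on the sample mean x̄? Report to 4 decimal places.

For Normal data with known variance σ², a Normal(μ₀, σ₀²) prior on μ is conjugate. Posterior precision = 1/σ₀² + n/σ²; posterior mean is the precision-weighted average of μ₀ and x̄.
σ₀² = 61.77² = 3815.5329, σ² = 26.06² = 679.1236. Prior precision 1/σ₀² = 1/3815.5329; data precision n/σ² = 11/679.1236.
w = (n/σ²)/(1/σ₀² + n/σ²) = n·σ₀²/(σ² + n·σ₀²) = 11·3815.5329/(679.1236 + 11·3815.5329) = 41970.8619/42649.9855 = 0.9841.

0.9841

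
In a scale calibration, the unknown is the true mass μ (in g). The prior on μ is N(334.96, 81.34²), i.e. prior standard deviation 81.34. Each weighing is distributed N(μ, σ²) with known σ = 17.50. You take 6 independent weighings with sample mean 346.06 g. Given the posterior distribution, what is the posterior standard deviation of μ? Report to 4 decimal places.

For Normal data with known variance σ², a Normal(μ₀, σ₀²) prior on μ is conjugate. Posterior precision = 1/σ₀² + n/σ²; posterior mean is the precision-weighted average of μ₀ and x̄.
σ₀² = 81.34² = 6616.1956, σ² = 17.50² = 306.25; σ² + n·σ₀² = 306.25 + 6·6616.1956 = 40003.4236.
Posterior precision = 1/σ₀² + n/σ² = 1/6616.1956 + 6/306.25 = (σ² + n·σ₀²)/(σ₀²σ²) = 40003.4236/(6616.1956·306.25); posterior variance σₙ² = σ₀²σ²/(σ² + n·σ₀²) = 6616.1956·306.25/40003.4236 = 50.650912.
Posterior SD = √σₙ² = √(6616.1956·306.25/40003.4236) = 7.1169.

7.1169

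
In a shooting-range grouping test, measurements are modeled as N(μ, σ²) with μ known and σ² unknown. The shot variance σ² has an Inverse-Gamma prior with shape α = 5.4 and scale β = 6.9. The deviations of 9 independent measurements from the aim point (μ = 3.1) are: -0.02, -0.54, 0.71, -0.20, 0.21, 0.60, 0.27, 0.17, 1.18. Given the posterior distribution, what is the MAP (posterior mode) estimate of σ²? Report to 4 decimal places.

With known mean μ and an Inverse-Gamma(α, β) prior on σ², the Normal likelihood is conjugate: posterior is Inv-Gamma(α + n/2, β + Σ(xᵢ−μ)²/2).
Σ(xᵢ−μ)² = (-0.02)² + (-0.54)² + (0.71)² + (-0.20)² + (0.21)² + (0.60)² + (0.27)² + (0.17)² + (1.18)² = 2.7344.
Posterior: Inv-Gamma(5.4 + 9/2, 6.9 + 2.7344/2) = Inv-Gamma(9.90, 8.26720).
Mode = β/(α+1) = 8.26720/10.90 = 0.7585.

0.7585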